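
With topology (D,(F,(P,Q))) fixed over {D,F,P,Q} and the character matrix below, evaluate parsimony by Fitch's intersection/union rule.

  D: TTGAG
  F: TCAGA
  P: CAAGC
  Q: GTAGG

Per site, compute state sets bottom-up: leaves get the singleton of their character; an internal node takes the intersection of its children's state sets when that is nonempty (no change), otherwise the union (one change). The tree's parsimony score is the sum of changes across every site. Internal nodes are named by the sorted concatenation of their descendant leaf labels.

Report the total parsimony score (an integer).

8

[col 0] PQ: children P:{C}, Q:{G} ∪→ {C,G}; cost 1
[col 0] FPQ: children F:{T}, PQ:{C,G} ∪→ {C,G,T}; cost 1
[col 0] DFPQ: children D:{T}, FPQ:{C,G,T} ∩→ {T}; cost 0
[col 1] PQ: children P:{A}, Q:{T} ∪→ {A,T}; cost 1
[col 1] FPQ: children F:{C}, PQ:{A,T} ∪→ {A,C,T}; cost 1
[col 1] DFPQ: children D:{T}, FPQ:{A,C,T} ∩→ {T}; cost 0
[col 2] PQ: children P:{A}, Q:{A} ∩→ {A}; cost 0
[col 2] FPQ: children F:{A}, PQ:{A} ∩→ {A}; cost 0
[col 2] DFPQ: children D:{G}, FPQ:{A} ∪→ {A,G}; cost 1
[col 3] PQ: children P:{G}, Q:{G} ∩→ {G}; cost 0
[col 3] FPQ: children F:{G}, PQ:{G} ∩→ {G}; cost 0
[col 3] DFPQ: children D:{A}, FPQ:{G} ∪→ {A,G}; cost 1
[col 4] PQ: children P:{C}, Q:{G} ∪→ {C,G}; cost 1
[col 4] FPQ: children F:{A}, PQ:{C,G} ∪→ {A,C,G}; cost 1
[col 4] DFPQ: children D:{G}, FPQ:{A,C,G} ∩→ {G}; cost 0
per-site changes: [2, 2, 1, 1, 2]; total = 8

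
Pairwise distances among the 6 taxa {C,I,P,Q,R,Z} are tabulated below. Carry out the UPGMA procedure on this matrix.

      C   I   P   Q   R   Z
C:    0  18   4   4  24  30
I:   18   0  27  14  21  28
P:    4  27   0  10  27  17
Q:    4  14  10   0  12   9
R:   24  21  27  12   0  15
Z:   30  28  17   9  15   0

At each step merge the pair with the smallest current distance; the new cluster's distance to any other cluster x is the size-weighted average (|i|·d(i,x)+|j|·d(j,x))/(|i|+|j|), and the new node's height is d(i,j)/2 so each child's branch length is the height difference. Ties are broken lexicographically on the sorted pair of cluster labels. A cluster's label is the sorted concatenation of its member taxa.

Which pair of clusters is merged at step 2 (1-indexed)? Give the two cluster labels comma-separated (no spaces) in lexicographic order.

CP,Q

step 1: merge (C,P) at d=4; branch lengths C→2, P→2; new cluster CP
  updated: d(CP,I)=45/2, d(CP,Q)=7, d(CP,R)=51/2, d(CP,Z)=47/2
step 2: merge (CP,Q) at d=7; branch lengths CP→3/2, Q→7/2; new cluster CPQ
  updated: d(CPQ,I)=59/3, d(CPQ,R)=21, d(CPQ,Z)=56/3
step 3: merge (R,Z) at d=15; branch lengths R→15/2, Z→15/2; new cluster RZ
  updated: d(CPQ,RZ)=119/6, d(I,RZ)=49/2
step 4: merge (CPQ,I) at d=59/3; branch lengths CPQ→19/3, I→59/6; new cluster CIPQ
  updated: d(CIPQ,RZ)=21
step 5: merge (CIPQ,RZ) at d=21; branch lengths CIPQ→2/3, RZ→3; new cluster CIPQRZ
final tree: ((((C:2,P:2):3/2,Q:7/2):19/3,I:59/6):2/3,(R:15/2,Z:15/2):3)
total length: 263/6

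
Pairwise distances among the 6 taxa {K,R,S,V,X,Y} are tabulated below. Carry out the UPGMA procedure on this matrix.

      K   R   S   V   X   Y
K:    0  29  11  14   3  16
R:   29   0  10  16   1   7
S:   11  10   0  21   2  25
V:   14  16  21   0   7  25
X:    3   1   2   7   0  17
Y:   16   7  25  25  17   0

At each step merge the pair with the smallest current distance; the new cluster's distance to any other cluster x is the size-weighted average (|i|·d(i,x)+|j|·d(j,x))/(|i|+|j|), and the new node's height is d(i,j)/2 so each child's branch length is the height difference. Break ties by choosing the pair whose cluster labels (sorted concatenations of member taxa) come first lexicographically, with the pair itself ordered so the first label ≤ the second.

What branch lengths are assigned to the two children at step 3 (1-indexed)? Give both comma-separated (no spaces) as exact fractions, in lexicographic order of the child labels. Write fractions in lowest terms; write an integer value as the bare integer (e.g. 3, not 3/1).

1. join R+X (d=1) ⇒ RX; edges |R|=1/2, |X|=1/2
  updated: d(K,RX)=16, d(RX,S)=6, d(RX,V)=23/2, d(RX,Y)=12
2. join RX+S (d=6) ⇒ RSX; edges |RX|=5/2, |S|=3
  updated: d(K,RSX)=43/3, d(RSX,V)=44/3, d(RSX,Y)=49/3
3. join K+V (d=14) ⇒ KV; edges |K|=7, |V|=7
  updated: d(KV,RSX)=29/2, d(KV,Y)=41/2
4. join KV+RSX (d=29/2) ⇒ KRSVX; edges |KV|=1/4, |RSX|=17/4
  updated: d(KRSVX,Y)=18
5. join KRSVX+Y (d=18) ⇒ KRSVXY; edges |KRSVX|=7/4, |Y|=9
final tree: (((K:7,V:7):1/4,((R:1/2,X:1/2):5/2,S:3):17/4):7/4,Y:9)
total length: 143/4

7,7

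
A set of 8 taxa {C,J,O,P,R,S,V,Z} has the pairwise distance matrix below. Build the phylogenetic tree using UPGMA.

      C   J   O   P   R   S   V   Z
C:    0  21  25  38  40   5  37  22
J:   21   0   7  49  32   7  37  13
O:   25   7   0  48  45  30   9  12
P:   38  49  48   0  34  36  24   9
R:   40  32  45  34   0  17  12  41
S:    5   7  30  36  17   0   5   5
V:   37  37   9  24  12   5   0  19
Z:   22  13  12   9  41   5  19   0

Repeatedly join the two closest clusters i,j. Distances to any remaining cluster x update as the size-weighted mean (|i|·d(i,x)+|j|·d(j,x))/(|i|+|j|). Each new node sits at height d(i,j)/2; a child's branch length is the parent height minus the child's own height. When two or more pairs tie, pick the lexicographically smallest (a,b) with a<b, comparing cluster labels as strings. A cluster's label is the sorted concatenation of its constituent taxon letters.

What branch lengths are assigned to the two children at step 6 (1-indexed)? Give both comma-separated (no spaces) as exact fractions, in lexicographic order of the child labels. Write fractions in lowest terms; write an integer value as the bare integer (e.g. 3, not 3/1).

iteration 1: select C,S (d=5); attach at lengths (5/2, 5/2); label the merged cluster CS
  updated: d(CS,J)=14, d(CS,O)=55/2, d(CS,P)=37, d(CS,R)=57/2, d(CS,V)=21, d(CS,Z)=27/2
iteration 2: select J,O (d=7); attach at lengths (7/2, 7/2); label the merged cluster JO
  updated: d(CS,JO)=83/4, d(JO,P)=97/2, d(JO,R)=77/2, d(JO,V)=23, d(JO,Z)=25/2
iteration 3: select P,Z (d=9); attach at lengths (9/2, 9/2); label the merged cluster PZ
  updated: d(CS,PZ)=101/4, d(JO,PZ)=61/2, d(PZ,R)=75/2, d(PZ,V)=43/2
iteration 4: select R,V (d=12); attach at lengths (6, 6); label the merged cluster RV
  updated: d(CS,RV)=99/4, d(JO,RV)=123/4, d(PZ,RV)=59/2
iteration 5: select CS,JO (d=83/4); attach at lengths (63/8, 55/8); label the merged cluster CJOS
  updated: d(CJOS,PZ)=223/8, d(CJOS,RV)=111/4
iteration 6: select CJOS,RV (d=111/4); attach at lengths (7/2, 63/8); label the merged cluster CJORSV
  updated: d(CJORSV,PZ)=341/12
iteration 7: select CJORSV,PZ (d=341/12); attach at lengths (1/3, 233/24); label the merged cluster CJOPRSVZ
final tree: ((((C:5/2,S:5/2):63/8,(J:7/2,O:7/2):55/8):7/2,(R:6,V:6):63/8):1/3,(P:9/2,Z:9/2):233/24)
total length: 415/6

7/2,63/8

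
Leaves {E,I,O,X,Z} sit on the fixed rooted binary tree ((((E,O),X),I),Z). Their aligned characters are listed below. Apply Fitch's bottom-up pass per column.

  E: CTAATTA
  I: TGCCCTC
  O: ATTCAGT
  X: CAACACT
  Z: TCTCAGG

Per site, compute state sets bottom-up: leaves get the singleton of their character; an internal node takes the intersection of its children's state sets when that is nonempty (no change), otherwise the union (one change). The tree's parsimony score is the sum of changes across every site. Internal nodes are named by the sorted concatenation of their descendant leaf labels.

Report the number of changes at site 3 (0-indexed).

site 0, node EO: E={C} ∪ O={A} → {A,C} (+1)
site 0, node EOX: EO={A,C} ∩ X={C} → {C} (+0)
site 0, node EIOX: EOX={C} ∪ I={T} → {C,T} (+1)
site 0, node EIOXZ: EIOX={C,T} ∩ Z={T} → {T} (+0)
site 1, node EO: E={T} ∩ O={T} → {T} (+0)
site 1, node EOX: EO={T} ∪ X={A} → {A,T} (+1)
site 1, node EIOX: EOX={A,T} ∪ I={G} → {A,G,T} (+1)
site 1, node EIOXZ: EIOX={A,G,T} ∪ Z={C} → {A,C,G,T} (+1)
site 2, node EO: E={A} ∪ O={T} → {A,T} (+1)
site 2, node EOX: EO={A,T} ∩ X={A} → {A} (+0)
site 2, node EIOX: EOX={A} ∪ I={C} → {A,C} (+1)
site 2, node EIOXZ: EIOX={A,C} ∪ Z={T} → {A,C,T} (+1)
site 3, node EO: E={A} ∪ O={C} → {A,C} (+1)
site 3, node EOX: EO={A,C} ∩ X={C} → {C} (+0)
site 3, node EIOX: EOX={C} ∩ I={C} → {C} (+0)
site 3, node EIOXZ: EIOX={C} ∩ Z={C} → {C} (+0)
site 4, node EO: E={T} ∪ O={A} → {A,T} (+1)
site 4, node EOX: EO={A,T} ∩ X={A} → {A} (+0)
site 4, node EIOX: EOX={A} ∪ I={C} → {A,C} (+1)
site 4, node EIOXZ: EIOX={A,C} ∩ Z={A} → {A} (+0)
site 5, node EO: E={T} ∪ O={G} → {G,T} (+1)
site 5, node EOX: EO={G,T} ∪ X={C} → {C,G,T} (+1)
site 5, node EIOX: EOX={C,G,T} ∩ I={T} → {T} (+0)
site 5, node EIOXZ: EIOX={T} ∪ Z={G} → {G,T} (+1)
site 6, node EO: E={A} ∪ O={T} → {A,T} (+1)
site 6, node EOX: EO={A,T} ∩ X={T} → {T} (+0)
site 6, node EIOX: EOX={T} ∪ I={C} → {C,T} (+1)
site 6, node EIOXZ: EIOX={C,T} ∪ Z={G} → {C,G,T} (+1)
per-site changes: [2, 3, 3, 1, 2, 3, 3]; total = 17

1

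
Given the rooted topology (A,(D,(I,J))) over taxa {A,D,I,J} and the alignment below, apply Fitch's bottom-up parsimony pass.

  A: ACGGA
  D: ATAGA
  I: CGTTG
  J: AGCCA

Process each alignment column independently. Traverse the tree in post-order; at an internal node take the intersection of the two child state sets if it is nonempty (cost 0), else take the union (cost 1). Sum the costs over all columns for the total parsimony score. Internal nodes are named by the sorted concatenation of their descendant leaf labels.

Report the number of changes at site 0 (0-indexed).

1

[col 0] IJ: children I:{C}, J:{A} ∪→ {A,C}; cost 1
[col 0] DIJ: children D:{A}, IJ:{A,C} ∩→ {A}; cost 0
[col 0] ADIJ: children A:{A}, DIJ:{A} ∩→ {A}; cost 0
[col 1] IJ: children I:{G}, J:{G} ∩→ {G}; cost 0
[col 1] DIJ: children D:{T}, IJ:{G} ∪→ {G,T}; cost 1
[col 1] ADIJ: children A:{C}, DIJ:{G,T} ∪→ {C,G,T}; cost 1
[col 2] IJ: children I:{T}, J:{C} ∪→ {C,T}; cost 1
[col 2] DIJ: children D:{A}, IJ:{C,T} ∪→ {A,C,T}; cost 1
[col 2] ADIJ: children A:{G}, DIJ:{A,C,T} ∪→ {A,C,G,T}; cost 1
[col 3] IJ: children I:{T}, J:{C} ∪→ {C,T}; cost 1
[col 3] DIJ: children D:{G}, IJ:{C,T} ∪→ {C,G,T}; cost 1
[col 3] ADIJ: children A:{G}, DIJ:{C,G,T} ∩→ {G}; cost 0
[col 4] IJ: children I:{G}, J:{A} ∪→ {A,G}; cost 1
[col 4] DIJ: children D:{A}, IJ:{A,G} ∩→ {A}; cost 0
[col 4] ADIJ: children A:{A}, DIJ:{A} ∩→ {A}; cost 0
per-site changes: [1, 2, 3, 2, 1]; total = 9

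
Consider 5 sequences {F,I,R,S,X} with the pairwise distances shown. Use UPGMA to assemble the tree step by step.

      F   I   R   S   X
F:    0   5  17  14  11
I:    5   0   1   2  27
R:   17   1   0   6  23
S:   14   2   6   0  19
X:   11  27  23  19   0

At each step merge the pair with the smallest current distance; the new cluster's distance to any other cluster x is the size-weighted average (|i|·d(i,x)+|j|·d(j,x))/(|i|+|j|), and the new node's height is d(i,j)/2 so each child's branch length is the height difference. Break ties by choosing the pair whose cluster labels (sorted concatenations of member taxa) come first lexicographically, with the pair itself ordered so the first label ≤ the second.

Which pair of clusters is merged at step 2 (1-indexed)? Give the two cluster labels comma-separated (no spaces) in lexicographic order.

IR,S

iteration 1: select I,R (d=1); attach at lengths (1/2, 1/2); label the merged cluster IR
  updated: d(F,IR)=11, d(IR,S)=4, d(IR,X)=25
iteration 2: select IR,S (d=4); attach at lengths (3/2, 2); label the merged cluster IRS
  updated: d(F,IRS)=12, d(IRS,X)=23
iteration 3: select F,X (d=11); attach at lengths (11/2, 11/2); label the merged cluster FX
  updated: d(FX,IRS)=35/2
iteration 4: select FX,IRS (d=35/2); attach at lengths (13/4, 27/4); label the merged cluster FIRSX
final tree: ((F:11/2,X:11/2):13/4,((I:1/2,R:1/2):3/2,S:2):27/4)
total length: 51/2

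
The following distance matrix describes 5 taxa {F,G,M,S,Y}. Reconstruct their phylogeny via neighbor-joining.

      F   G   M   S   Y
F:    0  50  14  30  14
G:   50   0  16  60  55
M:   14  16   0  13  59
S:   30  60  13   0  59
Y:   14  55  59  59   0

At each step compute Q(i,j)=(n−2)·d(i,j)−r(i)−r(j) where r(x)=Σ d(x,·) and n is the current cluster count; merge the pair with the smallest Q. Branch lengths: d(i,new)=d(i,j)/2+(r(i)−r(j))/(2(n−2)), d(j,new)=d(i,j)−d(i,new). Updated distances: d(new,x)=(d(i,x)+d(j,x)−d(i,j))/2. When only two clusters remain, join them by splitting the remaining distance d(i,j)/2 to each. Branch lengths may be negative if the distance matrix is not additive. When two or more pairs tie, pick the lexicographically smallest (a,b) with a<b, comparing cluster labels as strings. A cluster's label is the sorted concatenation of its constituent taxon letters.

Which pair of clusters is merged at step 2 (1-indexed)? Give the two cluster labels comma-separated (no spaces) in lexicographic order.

FY,S

step 1: merge (F,Y) at d=14, Q=-253; branch lengths F→-37/6, Y→121/6; new cluster FY
  updated: d(FY,G)=91/2, d(FY,M)=59/2, d(FY,S)=75/2
step 2: merge (FY,S) at d=75/2, Q=-148; branch lengths FY→77/4, S→73/4; new cluster FSY
  updated: d(FSY,G)=34, d(FSY,M)=5/2
step 3: merge (FSY,G) at d=34, Q=-105/2; branch lengths FSY→41/4, G→95/4; new cluster FGSY
  updated: d(FGSY,M)=-31/4
step 4: merge (FGSY,M) at d=-31/4; branch lengths FGSY→-31/8, M→-31/8; new cluster FGMSY
final tree: ((((F:-37/6,Y:121/6):77/4,S:73/4):41/4,G:95/4):-31/8,M:-31/8)
total length: 311/4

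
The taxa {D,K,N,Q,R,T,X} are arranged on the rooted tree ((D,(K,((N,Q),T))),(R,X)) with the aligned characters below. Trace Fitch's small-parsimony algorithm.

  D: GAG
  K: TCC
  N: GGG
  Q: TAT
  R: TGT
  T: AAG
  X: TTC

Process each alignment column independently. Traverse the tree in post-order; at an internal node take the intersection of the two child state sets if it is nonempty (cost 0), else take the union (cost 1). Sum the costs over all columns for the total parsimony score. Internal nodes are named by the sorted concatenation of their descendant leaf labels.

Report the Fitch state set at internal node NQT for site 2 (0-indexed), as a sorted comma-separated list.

site 0, node NQ: N={G} ∪ Q={T} → {G,T} (+1)
site 0, node NQT: NQ={G,T} ∪ T={A} → {A,G,T} (+1)
site 0, node KNQT: K={T} ∩ NQT={A,G,T} → {T} (+0)
site 0, node DKNQT: D={G} ∪ KNQT={T} → {G,T} (+1)
site 0, node RX: R={T} ∩ X={T} → {T} (+0)
site 0, node DKNQRTX: DKNQT={G,T} ∩ RX={T} → {T} (+0)
site 1, node NQ: N={G} ∪ Q={A} → {A,G} (+1)
site 1, node NQT: NQ={A,G} ∩ T={A} → {A} (+0)
site 1, node KNQT: K={C} ∪ NQT={A} → {A,C} (+1)
site 1, node DKNQT: D={A} ∩ KNQT={A,C} → {A} (+0)
site 1, node RX: R={G} ∪ X={T} → {G,T} (+1)
site 1, node DKNQRTX: DKNQT={A} ∪ RX={G,T} → {A,G,T} (+1)
site 2, node NQ: N={G} ∪ Q={T} → {G,T} (+1)
site 2, node NQT: NQ={G,T} ∩ T={G} → {G} (+0)
site 2, node KNQT: K={C} ∪ NQT={G} → {C,G} (+1)
site 2, node DKNQT: D={G} ∩ KNQT={C,G} → {G} (+0)
site 2, node RX: R={T} ∪ X={C} → {C,T} (+1)
site 2, node DKNQRTX: DKNQT={G} ∪ RX={C,T} → {C,G,T} (+1)
per-site changes: [3, 4, 4]; total = 11

G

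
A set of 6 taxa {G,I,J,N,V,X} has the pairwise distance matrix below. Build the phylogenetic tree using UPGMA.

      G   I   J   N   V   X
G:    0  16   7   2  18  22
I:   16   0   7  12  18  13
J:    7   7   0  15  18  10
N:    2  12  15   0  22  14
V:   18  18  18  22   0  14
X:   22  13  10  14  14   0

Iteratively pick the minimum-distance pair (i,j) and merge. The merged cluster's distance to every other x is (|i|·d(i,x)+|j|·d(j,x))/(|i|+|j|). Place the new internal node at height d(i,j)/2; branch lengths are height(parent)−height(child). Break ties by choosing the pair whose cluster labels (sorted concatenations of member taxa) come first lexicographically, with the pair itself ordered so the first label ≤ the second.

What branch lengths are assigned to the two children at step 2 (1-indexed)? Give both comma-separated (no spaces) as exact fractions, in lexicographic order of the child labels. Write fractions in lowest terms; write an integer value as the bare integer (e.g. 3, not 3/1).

iteration 1: select G,N (d=2); attach at lengths (1, 1); label the merged cluster GN
  updated: d(GN,I)=14, d(GN,J)=11, d(GN,V)=20, d(GN,X)=18
iteration 2: select I,J (d=7); attach at lengths (7/2, 7/2); label the merged cluster IJ
  updated: d(GN,IJ)=25/2, d(IJ,V)=18, d(IJ,X)=23/2
iteration 3: select IJ,X (d=23/2); attach at lengths (9/4, 23/4); label the merged cluster IJX
  updated: d(GN,IJX)=43/3, d(IJX,V)=50/3
iteration 4: select GN,IJX (d=43/3); attach at lengths (37/6, 17/12); label the merged cluster GIJNX
  updated: d(GIJNX,V)=18
iteration 5: select GIJNX,V (d=18); attach at lengths (11/6, 9); label the merged cluster GIJNVX
final tree: (((G:1,N:1):37/6,((I:7/2,J:7/2):9/4,X:23/4):17/12):11/6,V:9)
total length: 425/12

7/2,7/2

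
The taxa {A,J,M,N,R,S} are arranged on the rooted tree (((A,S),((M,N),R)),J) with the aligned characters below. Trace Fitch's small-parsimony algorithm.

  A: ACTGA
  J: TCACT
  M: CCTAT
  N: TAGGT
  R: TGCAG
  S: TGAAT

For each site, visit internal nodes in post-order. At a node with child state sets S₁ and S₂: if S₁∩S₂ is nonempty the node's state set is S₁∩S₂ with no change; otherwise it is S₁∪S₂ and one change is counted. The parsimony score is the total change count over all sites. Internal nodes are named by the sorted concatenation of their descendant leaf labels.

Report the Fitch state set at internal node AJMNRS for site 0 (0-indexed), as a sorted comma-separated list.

[col 0] AS: children A:{A}, S:{T} ∪→ {A,T}; cost 1
[col 0] MN: children M:{C}, N:{T} ∪→ {C,T}; cost 1
[col 0] MNR: children MN:{C,T}, R:{T} ∩→ {T}; cost 0
[col 0] AMNRS: children AS:{A,T}, MNR:{T} ∩→ {T}; cost 0
[col 0] AJMNRS: children AMNRS:{T}, J:{T} ∩→ {T}; cost 0
[col 1] AS: children A:{C}, S:{G} ∪→ {C,G}; cost 1
[col 1] MN: children M:{C}, N:{A} ∪→ {A,C}; cost 1
[col 1] MNR: children MN:{A,C}, R:{G} ∪→ {A,C,G}; cost 1
[col 1] AMNRS: children AS:{C,G}, MNR:{A,C,G} ∩→ {C,G}; cost 0
[col 1] AJMNRS: children AMNRS:{C,G}, J:{C} ∩→ {C}; cost 0
[col 2] AS: children A:{T}, S:{A} ∪→ {A,T}; cost 1
[col 2] MN: children M:{T}, N:{G} ∪→ {G,T}; cost 1
[col 2] MNR: children MN:{G,T}, R:{C} ∪→ {C,G,T}; cost 1
[col 2] AMNRS: children AS:{A,T}, MNR:{C,G,T} ∩→ {T}; cost 0
[col 2] AJMNRS: children AMNRS:{T}, J:{A} ∪→ {A,T}; cost 1
[col 3] AS: children A:{G}, S:{A} ∪→ {A,G}; cost 1
[col 3] MN: children M:{A}, N:{G} ∪→ {A,G}; cost 1
[col 3] MNR: children MN:{A,G}, R:{A} ∩→ {A}; cost 0
[col 3] AMNRS: children AS:{A,G}, MNR:{A} ∩→ {A}; cost 0
[col 3] AJMNRS: children AMNRS:{A}, J:{C} ∪→ {A,C}; cost 1
[col 4] AS: children A:{A}, S:{T} ∪→ {A,T}; cost 1
[col 4] MN: children M:{T}, N:{T} ∩→ {T}; cost 0
[col 4] MNR: children MN:{T}, R:{G} ∪→ {G,T}; cost 1
[col 4] AMNRS: children AS:{A,T}, MNR:{G,T} ∩→ {T}; cost 0
[col 4] AJMNRS: children AMNRS:{T}, J:{T} ∩→ {T}; cost 0
per-site changes: [2, 3, 4, 3, 2]; total = 14

T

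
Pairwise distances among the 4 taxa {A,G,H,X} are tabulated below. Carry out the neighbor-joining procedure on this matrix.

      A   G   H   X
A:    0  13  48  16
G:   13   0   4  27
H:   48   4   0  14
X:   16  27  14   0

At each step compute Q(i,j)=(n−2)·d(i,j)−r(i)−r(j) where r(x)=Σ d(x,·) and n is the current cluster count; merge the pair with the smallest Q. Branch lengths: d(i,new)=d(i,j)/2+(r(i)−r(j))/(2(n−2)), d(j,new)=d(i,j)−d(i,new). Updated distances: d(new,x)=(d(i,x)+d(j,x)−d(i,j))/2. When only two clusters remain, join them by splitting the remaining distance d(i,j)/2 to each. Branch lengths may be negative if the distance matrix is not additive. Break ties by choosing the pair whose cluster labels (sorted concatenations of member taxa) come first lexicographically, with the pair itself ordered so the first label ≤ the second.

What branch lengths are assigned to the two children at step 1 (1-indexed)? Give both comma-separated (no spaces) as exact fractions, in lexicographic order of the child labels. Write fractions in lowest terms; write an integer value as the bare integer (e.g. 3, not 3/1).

13,3

1. join A+X (d=16, Q=-102) ⇒ AX; edges |A|=13, |X|=3
  updated: d(AX,G)=12, d(AX,H)=23
2. join AX+G (d=12, Q=-39) ⇒ AGX; edges |AX|=31/2, |G|=-7/2
  updated: d(AGX,H)=15/2
3. join AGX+H (d=15/2) ⇒ AGHX; edges |AGX|=15/4, |H|=15/4
final tree: (((A:13,X:3):31/2,G:-7/2):15/4,H:15/4)
total length: 71/2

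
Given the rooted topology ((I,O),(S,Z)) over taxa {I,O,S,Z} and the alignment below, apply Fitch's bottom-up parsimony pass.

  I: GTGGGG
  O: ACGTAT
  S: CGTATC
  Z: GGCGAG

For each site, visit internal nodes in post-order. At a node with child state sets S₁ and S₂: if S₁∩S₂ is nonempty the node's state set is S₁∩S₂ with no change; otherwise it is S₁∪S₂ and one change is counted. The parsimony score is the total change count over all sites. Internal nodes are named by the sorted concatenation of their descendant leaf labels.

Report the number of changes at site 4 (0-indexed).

site 0, node IO: I={G} ∪ O={A} → {A,G} (+1)
site 0, node SZ: S={C} ∪ Z={G} → {C,G} (+1)
site 0, node IOSZ: IO={A,G} ∩ SZ={C,G} → {G} (+0)
site 1, node IO: I={T} ∪ O={C} → {C,T} (+1)
site 1, node SZ: S={G} ∩ Z={G} → {G} (+0)
site 1, node IOSZ: IO={C,T} ∪ SZ={G} → {C,G,T} (+1)
site 2, node IO: I={G} ∩ O={G} → {G} (+0)
site 2, node SZ: S={T} ∪ Z={C} → {C,T} (+1)
site 2, node IOSZ: IO={G} ∪ SZ={C,T} → {C,G,T} (+1)
site 3, node IO: I={G} ∪ O={T} → {G,T} (+1)
site 3, node SZ: S={A} ∪ Z={G} → {A,G} (+1)
site 3, node IOSZ: IO={G,T} ∩ SZ={A,G} → {G} (+0)
site 4, node IO: I={G} ∪ O={A} → {A,G} (+1)
site 4, node SZ: S={T} ∪ Z={A} → {A,T} (+1)
site 4, node IOSZ: IO={A,G} ∩ SZ={A,T} → {A} (+0)
site 5, node IO: I={G} ∪ O={T} → {G,T} (+1)
site 5, node SZ: S={C} ∪ Z={G} → {C,G} (+1)
site 5, node IOSZ: IO={G,T} ∩ SZ={C,G} → {G} (+0)
per-site changes: [2, 2, 2, 2, 2, 2]; total = 12

2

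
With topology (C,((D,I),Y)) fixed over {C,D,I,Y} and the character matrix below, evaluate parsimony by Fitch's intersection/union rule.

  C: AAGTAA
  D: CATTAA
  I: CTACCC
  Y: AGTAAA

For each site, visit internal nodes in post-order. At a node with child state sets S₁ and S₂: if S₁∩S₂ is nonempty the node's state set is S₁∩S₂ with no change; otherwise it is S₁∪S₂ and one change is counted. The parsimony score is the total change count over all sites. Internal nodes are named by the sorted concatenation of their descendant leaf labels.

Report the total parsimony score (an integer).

9

DI@0: {C} ∩ {C} = {C} (intersection, +0)
DIY@0: {C} ∪ {A} = {A,C} (union, +1)
CDIY@0: {A} ∩ {A,C} = {A} (intersection, +0)
DI@1: {A} ∪ {T} = {A,T} (union, +1)
DIY@1: {A,T} ∪ {G} = {A,G,T} (union, +1)
CDIY@1: {A} ∩ {A,G,T} = {A} (intersection, +0)
DI@2: {T} ∪ {A} = {A,T} (union, +1)
DIY@2: {A,T} ∩ {T} = {T} (intersection, +0)
CDIY@2: {G} ∪ {T} = {G,T} (union, +1)
DI@3: {T} ∪ {C} = {C,T} (union, +1)
DIY@3: {C,T} ∪ {A} = {A,C,T} (union, +1)
CDIY@3: {T} ∩ {A,C,T} = {T} (intersection, +0)
DI@4: {A} ∪ {C} = {A,C} (union, +1)
DIY@4: {A,C} ∩ {A} = {A} (intersection, +0)
CDIY@4: {A} ∩ {A} = {A} (intersection, +0)
DI@5: {A} ∪ {C} = {A,C} (union, +1)
DIY@5: {A,C} ∩ {A} = {A} (intersection, +0)
CDIY@5: {A} ∩ {A} = {A} (intersection, +0)
per-site changes: [1, 2, 2, 2, 1, 1]; total = 9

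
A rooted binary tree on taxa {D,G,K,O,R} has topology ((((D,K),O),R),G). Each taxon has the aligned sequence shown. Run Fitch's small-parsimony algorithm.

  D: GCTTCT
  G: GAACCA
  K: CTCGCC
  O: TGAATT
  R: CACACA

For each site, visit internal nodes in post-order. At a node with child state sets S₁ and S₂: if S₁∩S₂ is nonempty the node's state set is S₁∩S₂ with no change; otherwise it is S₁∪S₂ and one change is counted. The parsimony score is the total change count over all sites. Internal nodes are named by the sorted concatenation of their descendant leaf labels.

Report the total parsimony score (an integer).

site 0, node DK: D={G} ∪ K={C} → {C,G} (+1)
site 0, node DKO: DK={C,G} ∪ O={T} → {C,G,T} (+1)
site 0, node DKOR: DKO={C,G,T} ∩ R={C} → {C} (+0)
site 0, node DGKOR: DKOR={C} ∪ G={G} → {C,G} (+1)
site 1, node DK: D={C} ∪ K={T} → {C,T} (+1)
site 1, node DKO: DK={C,T} ∪ O={G} → {C,G,T} (+1)
site 1, node DKOR: DKO={C,G,T} ∪ R={A} → {A,C,G,T} (+1)
site 1, node DGKOR: DKOR={A,C,G,T} ∩ G={A} → {A} (+0)
site 2, node DK: D={T} ∪ K={C} → {C,T} (+1)
site 2, node DKO: DK={C,T} ∪ O={A} → {A,C,T} (+1)
site 2, node DKOR: DKO={A,C,T} ∩ R={C} → {C} (+0)
site 2, node DGKOR: DKOR={C} ∪ G={A} → {A,C} (+1)
site 3, node DK: D={T} ∪ K={G} → {G,T} (+1)
site 3, node DKO: DK={G,T} ∪ O={A} → {A,G,T} (+1)
site 3, node DKOR: DKO={A,G,T} ∩ R={A} → {A} (+0)
site 3, node DGKOR: DKOR={A} ∪ G={C} → {A,C} (+1)
site 4, node DK: D={C} ∩ K={C} → {C} (+0)
site 4, node DKO: DK={C} ∪ O={T} → {C,T} (+1)
site 4, node DKOR: DKO={C,T} ∩ R={C} → {C} (+0)
site 4, node DGKOR: DKOR={C} ∩ G={C} → {C} (+0)
site 5, node DK: D={T} ∪ K={C} → {C,T} (+1)
site 5, node DKO: DK={C,T} ∩ O={T} → {T} (+0)
site 5, node DKOR: DKO={T} ∪ R={A} → {A,T} (+1)
site 5, node DGKOR: DKOR={A,T} ∩ G={A} → {A} (+0)
per-site changes: [3, 3, 3, 3, 1, 2]; total = 15

15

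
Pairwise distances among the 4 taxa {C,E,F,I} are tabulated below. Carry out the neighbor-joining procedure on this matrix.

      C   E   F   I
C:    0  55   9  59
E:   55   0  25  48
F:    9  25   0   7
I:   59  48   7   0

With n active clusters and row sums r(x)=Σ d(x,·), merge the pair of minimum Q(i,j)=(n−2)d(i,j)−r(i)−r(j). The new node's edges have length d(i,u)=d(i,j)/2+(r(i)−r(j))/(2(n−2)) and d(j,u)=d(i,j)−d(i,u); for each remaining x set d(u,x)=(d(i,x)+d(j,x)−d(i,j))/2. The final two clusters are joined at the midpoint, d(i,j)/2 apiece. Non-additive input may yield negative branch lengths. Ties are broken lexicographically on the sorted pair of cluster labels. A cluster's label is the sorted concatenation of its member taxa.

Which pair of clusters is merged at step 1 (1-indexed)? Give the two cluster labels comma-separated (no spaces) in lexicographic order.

iteration 1: select C,F (d=9, Q=-146); attach at lengths (25, -16); label the merged cluster CF
  updated: d(CF,E)=71/2, d(CF,I)=57/2
iteration 2: select CF,E (d=71/2, Q=-112); attach at lengths (8, 55/2); label the merged cluster CEF
  updated: d(CEF,I)=41/2
iteration 3: select CEF,I (d=41/2); attach at lengths (41/4, 41/4); label the merged cluster CEFI
final tree: (((C:25,F:-16):8,E:55/2):41/4,I:41/4)
total length: 65

C,F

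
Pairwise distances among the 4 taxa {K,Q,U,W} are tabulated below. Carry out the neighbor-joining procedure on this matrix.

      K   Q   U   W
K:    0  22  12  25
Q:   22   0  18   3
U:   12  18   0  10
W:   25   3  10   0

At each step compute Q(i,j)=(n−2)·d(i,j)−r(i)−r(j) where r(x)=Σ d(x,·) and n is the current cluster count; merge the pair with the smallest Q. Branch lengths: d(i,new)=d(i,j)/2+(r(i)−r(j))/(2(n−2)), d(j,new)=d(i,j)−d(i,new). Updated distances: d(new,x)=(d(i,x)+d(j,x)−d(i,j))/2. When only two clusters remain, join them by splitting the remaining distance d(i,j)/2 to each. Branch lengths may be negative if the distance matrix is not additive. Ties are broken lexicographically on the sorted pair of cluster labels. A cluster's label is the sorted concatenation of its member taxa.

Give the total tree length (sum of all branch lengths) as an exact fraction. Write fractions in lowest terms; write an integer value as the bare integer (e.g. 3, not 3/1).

105/4

1. join K+U (d=12, Q=-75) ⇒ KU; edges |K|=43/4, |U|=5/4
  updated: d(KU,Q)=14, d(KU,W)=23/2
2. join KU+Q (d=14, Q=-57/2) ⇒ KQU; edges |KU|=45/4, |Q|=11/4
  updated: d(KQU,W)=1/4
3. join KQU+W (d=1/4) ⇒ KQUW; edges |KQU|=1/8, |W|=1/8
final tree: (((K:43/4,U:5/4):45/4,Q:11/4):1/8,W:1/8)
total length: 105/4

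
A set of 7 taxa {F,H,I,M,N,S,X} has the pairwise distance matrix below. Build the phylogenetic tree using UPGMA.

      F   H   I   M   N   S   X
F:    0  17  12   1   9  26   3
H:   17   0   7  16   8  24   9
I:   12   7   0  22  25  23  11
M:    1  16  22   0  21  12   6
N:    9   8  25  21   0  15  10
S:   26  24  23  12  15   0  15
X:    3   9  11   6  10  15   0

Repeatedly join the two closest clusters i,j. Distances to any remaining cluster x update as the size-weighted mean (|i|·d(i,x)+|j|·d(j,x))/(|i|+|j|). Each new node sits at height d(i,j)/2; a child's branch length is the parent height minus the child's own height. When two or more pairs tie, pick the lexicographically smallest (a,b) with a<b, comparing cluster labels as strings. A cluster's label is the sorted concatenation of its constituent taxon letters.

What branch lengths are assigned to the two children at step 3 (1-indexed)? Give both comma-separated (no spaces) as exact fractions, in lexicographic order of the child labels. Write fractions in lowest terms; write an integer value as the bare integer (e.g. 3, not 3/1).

7/2,7/2

step 1: merge (F,M) at d=1; branch lengths F→1/2, M→1/2; new cluster FM
  updated: d(FM,H)=33/2, d(FM,I)=17, d(FM,N)=15, d(FM,S)=19, d(FM,X)=9/2
step 2: merge (FM,X) at d=9/2; branch lengths FM→7/4, X→9/4; new cluster FMX
  updated: d(FMX,H)=14, d(FMX,I)=15, d(FMX,N)=40/3, d(FMX,S)=53/3
step 3: merge (H,I) at d=7; branch lengths H→7/2, I→7/2; new cluster HI
  updated: d(FMX,HI)=29/2, d(HI,N)=33/2, d(HI,S)=47/2
step 4: merge (FMX,N) at d=40/3; branch lengths FMX→53/12, N→20/3; new cluster FMNX
  updated: d(FMNX,HI)=15, d(FMNX,S)=17
step 5: merge (FMNX,HI) at d=15; branch lengths FMNX→5/6, HI→4; new cluster FHIMNX
  updated: d(FHIMNX,S)=115/6
step 6: merge (FHIMNX,S) at d=115/6; branch lengths FHIMNX→25/12, S→115/12; new cluster FHIMNSX
final tree: (((((F:1/2,M:1/2):7/4,X:9/4):53/12,N:20/3):5/6,(H:7/2,I:7/2):4):25/12,S:115/12)
total length: 475/12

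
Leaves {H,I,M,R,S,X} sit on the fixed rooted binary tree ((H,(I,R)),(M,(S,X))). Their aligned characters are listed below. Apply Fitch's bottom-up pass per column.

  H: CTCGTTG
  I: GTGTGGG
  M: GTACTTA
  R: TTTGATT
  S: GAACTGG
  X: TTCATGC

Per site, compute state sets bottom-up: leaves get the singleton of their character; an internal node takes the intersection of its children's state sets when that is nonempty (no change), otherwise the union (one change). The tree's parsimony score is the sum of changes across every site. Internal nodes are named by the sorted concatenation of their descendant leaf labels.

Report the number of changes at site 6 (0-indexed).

3

site 0, node IR: I={G} ∪ R={T} → {G,T} (+1)
site 0, node HIR: H={C} ∪ IR={G,T} → {C,G,T} (+1)
site 0, node SX: S={G} ∪ X={T} → {G,T} (+1)
site 0, node MSX: M={G} ∩ SX={G,T} → {G} (+0)
site 0, node HIMRSX: HIR={C,G,T} ∩ MSX={G} → {G} (+0)
site 1, node IR: I={T} ∩ R={T} → {T} (+0)
site 1, node HIR: H={T} ∩ IR={T} → {T} (+0)
site 1, node SX: S={A} ∪ X={T} → {A,T} (+1)
site 1, node MSX: M={T} ∩ SX={A,T} → {T} (+0)
site 1, node HIMRSX: HIR={T} ∩ MSX={T} → {T} (+0)
site 2, node IR: I={G} ∪ R={T} → {G,T} (+1)
site 2, node HIR: H={C} ∪ IR={G,T} → {C,G,T} (+1)
site 2, node SX: S={A} ∪ X={C} → {A,C} (+1)
site 2, node MSX: M={A} ∩ SX={A,C} → {A} (+0)
site 2, node HIMRSX: HIR={C,G,T} ∪ MSX={A} → {A,C,G,T} (+1)
site 3, node IR: I={T} ∪ R={G} → {G,T} (+1)
site 3, node HIR: H={G} ∩ IR={G,T} → {G} (+0)
site 3, node SX: S={C} ∪ X={A} → {A,C} (+1)
site 3, node MSX: M={C} ∩ SX={A,C} → {C} (+0)
site 3, node HIMRSX: HIR={G} ∪ MSX={C} → {C,G} (+1)
site 4, node IR: I={G} ∪ R={A} → {A,G} (+1)
site 4, node HIR: H={T} ∪ IR={A,G} → {A,G,T} (+1)
site 4, node SX: S={T} ∩ X={T} → {T} (+0)
site 4, node MSX: M={T} ∩ SX={T} → {T} (+0)
site 4, node HIMRSX: HIR={A,G,T} ∩ MSX={T} → {T} (+0)
site 5, node IR: I={G} ∪ R={T} → {G,T} (+1)
site 5, node HIR: H={T} ∩ IR={G,T} → {T} (+0)
site 5, node SX: S={G} ∩ X={G} → {G} (+0)
site 5, node MSX: M={T} ∪ SX={G} → {G,T} (+1)
site 5, node HIMRSX: HIR={T} ∩ MSX={G,T} → {T} (+0)
site 6, node IR: I={G} ∪ R={T} → {G,T} (+1)
site 6, node HIR: H={G} ∩ IR={G,T} → {G} (+0)
site 6, node SX: S={G} ∪ X={C} → {C,G} (+1)
site 6, node MSX: M={A} ∪ SX={C,G} → {A,C,G} (+1)
site 6, node HIMRSX: HIR={G} ∩ MSX={A,C,G} → {G} (+0)
per-site changes: [3, 1, 4, 3, 2, 2, 3]; total = 18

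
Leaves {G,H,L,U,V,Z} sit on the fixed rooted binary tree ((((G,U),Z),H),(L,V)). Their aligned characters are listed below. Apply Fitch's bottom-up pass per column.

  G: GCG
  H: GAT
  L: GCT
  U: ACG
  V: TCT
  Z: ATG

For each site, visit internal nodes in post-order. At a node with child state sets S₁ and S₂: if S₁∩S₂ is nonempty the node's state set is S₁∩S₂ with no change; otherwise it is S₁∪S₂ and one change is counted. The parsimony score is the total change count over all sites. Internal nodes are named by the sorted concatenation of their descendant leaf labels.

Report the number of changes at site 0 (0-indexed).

site 0, node GU: G={G} ∪ U={A} → {A,G} (+1)
site 0, node GUZ: GU={A,G} ∩ Z={A} → {A} (+0)
site 0, node GHUZ: GUZ={A} ∪ H={G} → {A,G} (+1)
site 0, node LV: L={G} ∪ V={T} → {G,T} (+1)
site 0, node GHLUVZ: GHUZ={A,G} ∩ LV={G,T} → {G} (+0)
site 1, node GU: G={C} ∩ U={C} → {C} (+0)
site 1, node GUZ: GU={C} ∪ Z={T} → {C,T} (+1)
site 1, node GHUZ: GUZ={C,T} ∪ H={A} → {A,C,T} (+1)
site 1, node LV: L={C} ∩ V={C} → {C} (+0)
site 1, node GHLUVZ: GHUZ={A,C,T} ∩ LV={C} → {C} (+0)
site 2, node GU: G={G} ∩ U={G} → {G} (+0)
site 2, node GUZ: GU={G} ∩ Z={G} → {G} (+0)
site 2, node GHUZ: GUZ={G} ∪ H={T} → {G,T} (+1)
site 2, node LV: L={T} ∩ V={T} → {T} (+0)
site 2, node GHLUVZ: GHUZ={G,T} ∩ LV={T} → {T} (+0)
per-site changes: [3, 2, 1]; total = 6

3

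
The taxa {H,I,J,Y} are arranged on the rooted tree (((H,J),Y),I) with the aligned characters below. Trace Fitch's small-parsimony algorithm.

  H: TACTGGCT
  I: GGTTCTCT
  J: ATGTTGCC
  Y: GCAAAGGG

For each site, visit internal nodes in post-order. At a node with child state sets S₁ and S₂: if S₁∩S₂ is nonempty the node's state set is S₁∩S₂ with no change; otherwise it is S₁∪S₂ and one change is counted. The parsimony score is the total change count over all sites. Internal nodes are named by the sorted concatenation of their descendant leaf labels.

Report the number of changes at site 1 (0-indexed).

[col 0] HJ: children H:{T}, J:{A} ∪→ {A,T}; cost 1
[col 0] HJY: children HJ:{A,T}, Y:{G} ∪→ {A,G,T}; cost 1
[col 0] HIJY: children HJY:{A,G,T}, I:{G} ∩→ {G}; cost 0
[col 1] HJ: children H:{A}, J:{T} ∪→ {A,T}; cost 1
[col 1] HJY: children HJ:{A,T}, Y:{C} ∪→ {A,C,T}; cost 1
[col 1] HIJY: children HJY:{A,C,T}, I:{G} ∪→ {A,C,G,T}; cost 1
[col 2] HJ: children H:{C}, J:{G} ∪→ {C,G}; cost 1
[col 2] HJY: children HJ:{C,G}, Y:{A} ∪→ {A,C,G}; cost 1
[col 2] HIJY: children HJY:{A,C,G}, I:{T} ∪→ {A,C,G,T}; cost 1
[col 3] HJ: children H:{T}, J:{T} ∩→ {T}; cost 0
[col 3] HJY: children HJ:{T}, Y:{A} ∪→ {A,T}; cost 1
[col 3] HIJY: children HJY:{A,T}, I:{T} ∩→ {T}; cost 0
[col 4] HJ: children H:{G}, J:{T} ∪→ {G,T}; cost 1
[col 4] HJY: children HJ:{G,T}, Y:{A} ∪→ {A,G,T}; cost 1
[col 4] HIJY: children HJY:{A,G,T}, I:{C} ∪→ {A,C,G,T}; cost 1
[col 5] HJ: children H:{G}, J:{G} ∩→ {G}; cost 0
[col 5] HJY: children HJ:{G}, Y:{G} ∩→ {G}; cost 0
[col 5] HIJY: children HJY:{G}, I:{T} ∪→ {G,T}; cost 1
[col 6] HJ: children H:{C}, J:{C} ∩→ {C}; cost 0
[col 6] HJY: children HJ:{C}, Y:{G} ∪→ {C,G}; cost 1
[col 6] HIJY: children HJY:{C,G}, I:{C} ∩→ {C}; cost 0
[col 7] HJ: children H:{T}, J:{C} ∪→ {C,T}; cost 1
[col 7] HJY: children HJ:{C,T}, Y:{G} ∪→ {C,G,T}; cost 1
[col 7] HIJY: children HJY:{C,G,T}, I:{T} ∩→ {T}; cost 0
per-site changes: [2, 3, 3, 1, 3, 1, 1, 2]; total = 16

3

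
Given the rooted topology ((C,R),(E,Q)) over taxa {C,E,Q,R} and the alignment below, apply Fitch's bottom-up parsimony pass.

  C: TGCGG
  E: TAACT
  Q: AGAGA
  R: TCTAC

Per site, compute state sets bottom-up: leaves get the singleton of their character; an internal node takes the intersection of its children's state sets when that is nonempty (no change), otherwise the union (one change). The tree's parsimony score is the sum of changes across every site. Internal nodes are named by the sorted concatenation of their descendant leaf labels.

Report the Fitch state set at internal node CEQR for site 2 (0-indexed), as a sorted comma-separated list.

[col 0] CR: children C:{T}, R:{T} ∩→ {T}; cost 0
[col 0] EQ: children E:{T}, Q:{A} ∪→ {A,T}; cost 1
[col 0] CEQR: children CR:{T}, EQ:{A,T} ∩→ {T}; cost 0
[col 1] CR: children C:{G}, R:{C} ∪→ {C,G}; cost 1
[col 1] EQ: children E:{A}, Q:{G} ∪→ {A,G}; cost 1
[col 1] CEQR: children CR:{C,G}, EQ:{A,G} ∩→ {G}; cost 0
[col 2] CR: children C:{C}, R:{T} ∪→ {C,T}; cost 1
[col 2] EQ: children E:{A}, Q:{A} ∩→ {A}; cost 0
[col 2] CEQR: children CR:{C,T}, EQ:{A} ∪→ {A,C,T}; cost 1
[col 3] CR: children C:{G}, R:{A} ∪→ {A,G}; cost 1
[col 3] EQ: children E:{C}, Q:{G} ∪→ {C,G}; cost 1
[col 3] CEQR: children CR:{A,G}, EQ:{C,G} ∩→ {G}; cost 0
[col 4] CR: children C:{G}, R:{C} ∪→ {C,G}; cost 1
[col 4] EQ: children E:{T}, Q:{A} ∪→ {A,T}; cost 1
[col 4] CEQR: children CR:{C,G}, EQ:{A,T} ∪→ {A,C,G,T}; cost 1
per-site changes: [1, 2, 2, 2, 3]; total = 10

A,C,T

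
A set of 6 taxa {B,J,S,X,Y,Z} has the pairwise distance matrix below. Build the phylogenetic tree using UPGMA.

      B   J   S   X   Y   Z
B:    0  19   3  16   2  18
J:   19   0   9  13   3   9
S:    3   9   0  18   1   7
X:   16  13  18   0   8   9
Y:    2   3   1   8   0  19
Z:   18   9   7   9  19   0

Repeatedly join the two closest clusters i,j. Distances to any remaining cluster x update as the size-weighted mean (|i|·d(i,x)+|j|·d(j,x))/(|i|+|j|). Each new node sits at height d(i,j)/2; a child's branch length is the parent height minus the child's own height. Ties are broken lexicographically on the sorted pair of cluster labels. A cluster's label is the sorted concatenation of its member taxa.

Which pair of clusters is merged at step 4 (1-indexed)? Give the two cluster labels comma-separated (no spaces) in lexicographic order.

JZ,X

step 1: merge (S,Y) at d=1; branch lengths S→1/2, Y→1/2; new cluster SY
  updated: d(B,SY)=5/2, d(J,SY)=6, d(SY,X)=13, d(SY,Z)=13
step 2: merge (B,SY) at d=5/2; branch lengths B→5/4, SY→3/4; new cluster BSY
  updated: d(BSY,J)=31/3, d(BSY,X)=14, d(BSY,Z)=44/3
step 3: merge (J,Z) at d=9; branch lengths J→9/2, Z→9/2; new cluster JZ
  updated: d(BSY,JZ)=25/2, d(JZ,X)=11
step 4: merge (JZ,X) at d=11; branch lengths JZ→1, X→11/2; new cluster JXZ
  updated: d(BSY,JXZ)=13
step 5: merge (BSY,JXZ) at d=13; branch lengths BSY→21/4, JXZ→1; new cluster BJSXYZ
final tree: ((B:5/4,(S:1/2,Y:1/2):3/4):21/4,((J:9/2,Z:9/2):1,X:11/2):1)
total length: 99/4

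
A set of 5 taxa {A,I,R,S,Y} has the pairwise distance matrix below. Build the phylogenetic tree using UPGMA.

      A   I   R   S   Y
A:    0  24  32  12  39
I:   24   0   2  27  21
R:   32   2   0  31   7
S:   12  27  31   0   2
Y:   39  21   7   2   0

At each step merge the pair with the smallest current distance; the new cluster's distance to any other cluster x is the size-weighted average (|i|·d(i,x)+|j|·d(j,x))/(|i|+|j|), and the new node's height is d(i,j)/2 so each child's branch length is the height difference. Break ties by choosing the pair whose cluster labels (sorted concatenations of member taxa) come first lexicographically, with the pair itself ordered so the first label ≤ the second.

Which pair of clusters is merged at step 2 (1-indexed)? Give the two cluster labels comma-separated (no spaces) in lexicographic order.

S,Y

step 1: merge (I,R) at d=2; branch lengths I→1, R→1; new cluster IR
  updated: d(A,IR)=28, d(IR,S)=29, d(IR,Y)=14
step 2: merge (S,Y) at d=2; branch lengths S→1, Y→1; new cluster SY
  updated: d(A,SY)=51/2, d(IR,SY)=43/2
step 3: merge (IR,SY) at d=43/2; branch lengths IR→39/4, SY→39/4; new cluster IRSY
  updated: d(A,IRSY)=107/4
step 4: merge (A,IRSY) at d=107/4; branch lengths A→107/8, IRSY→21/8; new cluster AIRSY
final tree: (A:107/8,((I:1,R:1):39/4,(S:1,Y:1):39/4):21/8)
total length: 79/2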